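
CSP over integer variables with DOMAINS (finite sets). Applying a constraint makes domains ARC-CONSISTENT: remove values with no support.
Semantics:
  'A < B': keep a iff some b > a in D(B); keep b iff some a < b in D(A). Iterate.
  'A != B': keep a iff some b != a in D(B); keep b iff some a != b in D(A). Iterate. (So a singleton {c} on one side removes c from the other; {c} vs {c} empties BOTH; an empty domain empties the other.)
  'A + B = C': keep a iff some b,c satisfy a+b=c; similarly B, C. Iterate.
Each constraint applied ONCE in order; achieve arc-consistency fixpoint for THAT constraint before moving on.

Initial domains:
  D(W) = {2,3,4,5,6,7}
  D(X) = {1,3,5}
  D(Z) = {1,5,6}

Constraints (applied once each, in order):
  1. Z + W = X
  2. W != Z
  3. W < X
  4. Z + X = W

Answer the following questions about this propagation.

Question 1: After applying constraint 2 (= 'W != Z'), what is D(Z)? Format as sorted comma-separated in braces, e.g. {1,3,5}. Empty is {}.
Answer: {1}

Derivation:
Constraint 1 (Z + W = X) on D(Z)={1,5,6} D(W)={2,3,4,5,6,7} D(X)={1,3,5}: Z {1,5,6}->{1}; W {2,3,4,5,6,7}->{2,4}; X {1,3,5}->{3,5}
Constraint 2 (W != Z) on D(W)={2,4} D(Z)={1}: no change
So after constraint 2: D(Z) = {1}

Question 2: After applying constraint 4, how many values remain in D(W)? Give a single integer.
Constraint 1 (Z + W = X) on D(Z)={1,5,6} D(W)={2,3,4,5,6,7} D(X)={1,3,5}: Z {1,5,6}->{1}; W {2,3,4,5,6,7}->{2,4}; X {1,3,5}->{3,5}
Constraint 2 (W != Z) on D(W)={2,4} D(Z)={1}: no change
Constraint 3 (W < X) on D(W)={2,4} D(X)={3,5}: no change
Constraint 4 (Z + X = W) on D(Z)={1} D(X)={3,5} D(W)={2,4}: X {3,5}->{3}; W {2,4}->{4}
So after constraint 4: D(W)={4}, size = 1

Answer: 1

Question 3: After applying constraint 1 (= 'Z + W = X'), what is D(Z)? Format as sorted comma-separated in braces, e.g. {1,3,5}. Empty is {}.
Constraint 1 (Z + W = X) on D(Z)={1,5,6} D(W)={2,3,4,5,6,7} D(X)={1,3,5}: Z {1,5,6}->{1}; W {2,3,4,5,6,7}->{2,4}; X {1,3,5}->{3,5}
So after constraint 1: D(Z) = {1}

Answer: {1}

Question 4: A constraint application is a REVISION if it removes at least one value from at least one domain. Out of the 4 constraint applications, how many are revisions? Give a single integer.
Constraint 1 (Z + W = X) on D(Z)={1,5,6} D(W)={2,3,4,5,6,7} D(X)={1,3,5}: Z {1,5,6}->{1}; W {2,3,4,5,6,7}->{2,4}; X {1,3,5}->{3,5} => REVISION
Constraint 2 (W != Z) on D(W)={2,4} D(Z)={1}: no change => not a revision
Constraint 3 (W < X) on D(W)={2,4} D(X)={3,5}: no change => not a revision
Constraint 4 (Z + X = W) on D(Z)={1} D(X)={3,5} D(W)={2,4}: X {3,5}->{3}; W {2,4}->{4} => REVISION
Total revisions = 2

Answer: 2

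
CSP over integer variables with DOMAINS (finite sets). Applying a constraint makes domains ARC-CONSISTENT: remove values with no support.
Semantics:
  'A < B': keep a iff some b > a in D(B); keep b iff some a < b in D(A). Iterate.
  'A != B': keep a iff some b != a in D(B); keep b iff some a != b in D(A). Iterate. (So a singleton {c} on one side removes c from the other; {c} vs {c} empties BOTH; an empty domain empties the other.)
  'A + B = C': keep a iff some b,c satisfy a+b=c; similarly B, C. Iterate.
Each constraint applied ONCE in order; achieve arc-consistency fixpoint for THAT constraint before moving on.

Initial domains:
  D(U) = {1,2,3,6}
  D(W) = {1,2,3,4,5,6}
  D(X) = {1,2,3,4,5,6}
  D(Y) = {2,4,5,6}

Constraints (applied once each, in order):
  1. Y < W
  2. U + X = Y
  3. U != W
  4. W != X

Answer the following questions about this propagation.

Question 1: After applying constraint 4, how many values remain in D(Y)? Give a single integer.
Constraint 1 (Y < W) on D(Y)={2,4,5,6} D(W)={1,2,3,4,5,6}: Y {2,4,5,6}->{2,4,5}; W {1,2,3,4,5,6}->{3,4,5,6}
Constraint 2 (U + X = Y) on D(U)={1,2,3,6} D(X)={1,2,3,4,5,6} D(Y)={2,4,5}: U {1,2,3,6}->{1,2,3}; X {1,2,3,4,5,6}->{1,2,3,4}
Constraint 3 (U != W) on D(U)={1,2,3} D(W)={3,4,5,6}: no change
Constraint 4 (W != X) on D(W)={3,4,5,6} D(X)={1,2,3,4}: no change
So after constraint 4: D(Y)={2,4,5}, size = 3

Answer: 3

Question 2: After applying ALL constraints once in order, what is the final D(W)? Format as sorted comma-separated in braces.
Answer: {3,4,5,6}

Derivation:
Constraint 1 (Y < W) on D(Y)={2,4,5,6} D(W)={1,2,3,4,5,6}: Y {2,4,5,6}->{2,4,5}; W {1,2,3,4,5,6}->{3,4,5,6}
Constraint 2 (U + X = Y) on D(U)={1,2,3,6} D(X)={1,2,3,4,5,6} D(Y)={2,4,5}: U {1,2,3,6}->{1,2,3}; X {1,2,3,4,5,6}->{1,2,3,4}
Constraint 3 (U != W) on D(U)={1,2,3} D(W)={3,4,5,6}: no change
Constraint 4 (W != X) on D(W)={3,4,5,6} D(X)={1,2,3,4}: no change
So after all 4 constraints: D(W) = {3,4,5,6}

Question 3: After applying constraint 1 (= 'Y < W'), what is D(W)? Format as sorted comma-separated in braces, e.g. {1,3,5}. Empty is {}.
Answer: {3,4,5,6}

Derivation:
Constraint 1 (Y < W) on D(Y)={2,4,5,6} D(W)={1,2,3,4,5,6}: Y {2,4,5,6}->{2,4,5}; W {1,2,3,4,5,6}->{3,4,5,6}
So after constraint 1: D(W) = {3,4,5,6}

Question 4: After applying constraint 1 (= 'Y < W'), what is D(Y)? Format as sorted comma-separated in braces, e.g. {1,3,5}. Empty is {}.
Answer: {2,4,5}

Derivation:
Constraint 1 (Y < W) on D(Y)={2,4,5,6} D(W)={1,2,3,4,5,6}: Y {2,4,5,6}->{2,4,5}; W {1,2,3,4,5,6}->{3,4,5,6}
So after constraint 1: D(Y) = {2,4,5}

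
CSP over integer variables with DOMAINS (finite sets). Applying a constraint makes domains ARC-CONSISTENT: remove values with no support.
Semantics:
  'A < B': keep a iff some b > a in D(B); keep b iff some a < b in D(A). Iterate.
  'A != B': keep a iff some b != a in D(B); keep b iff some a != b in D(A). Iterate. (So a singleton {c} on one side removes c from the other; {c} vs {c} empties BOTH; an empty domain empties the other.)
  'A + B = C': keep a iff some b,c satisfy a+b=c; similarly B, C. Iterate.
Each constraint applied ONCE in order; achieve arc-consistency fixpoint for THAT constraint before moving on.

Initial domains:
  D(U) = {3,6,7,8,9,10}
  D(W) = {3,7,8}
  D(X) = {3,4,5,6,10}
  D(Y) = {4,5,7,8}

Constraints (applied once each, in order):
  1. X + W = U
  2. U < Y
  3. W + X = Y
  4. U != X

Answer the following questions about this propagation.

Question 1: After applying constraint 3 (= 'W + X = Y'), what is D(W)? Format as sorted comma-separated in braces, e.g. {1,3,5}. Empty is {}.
Answer: {3}

Derivation:
Constraint 1 (X + W = U) on D(X)={3,4,5,6,10} D(W)={3,7,8} D(U)={3,6,7,8,9,10}: X {3,4,5,6,10}->{3,4,5,6}; W {3,7,8}->{3,7}; U {3,6,7,8,9,10}->{6,7,8,9,10}
Constraint 2 (U < Y) on D(U)={6,7,8,9,10} D(Y)={4,5,7,8}: U {6,7,8,9,10}->{6,7}; Y {4,5,7,8}->{7,8}
Constraint 3 (W + X = Y) on D(W)={3,7} D(X)={3,4,5,6} D(Y)={7,8}: W {3,7}->{3}; X {3,4,5,6}->{4,5}
So after constraint 3: D(W) = {3}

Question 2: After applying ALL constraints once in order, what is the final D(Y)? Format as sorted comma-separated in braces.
Constraint 1 (X + W = U) on D(X)={3,4,5,6,10} D(W)={3,7,8} D(U)={3,6,7,8,9,10}: X {3,4,5,6,10}->{3,4,5,6}; W {3,7,8}->{3,7}; U {3,6,7,8,9,10}->{6,7,8,9,10}
Constraint 2 (U < Y) on D(U)={6,7,8,9,10} D(Y)={4,5,7,8}: U {6,7,8,9,10}->{6,7}; Y {4,5,7,8}->{7,8}
Constraint 3 (W + X = Y) on D(W)={3,7} D(X)={3,4,5,6} D(Y)={7,8}: W {3,7}->{3}; X {3,4,5,6}->{4,5}
Constraint 4 (U != X) on D(U)={6,7} D(X)={4,5}: no change
So after all 4 constraints: D(Y) = {7,8}

Answer: {7,8}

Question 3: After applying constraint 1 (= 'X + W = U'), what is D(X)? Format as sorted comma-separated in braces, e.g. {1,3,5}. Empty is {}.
Answer: {3,4,5,6}

Derivation:
Constraint 1 (X + W = U) on D(X)={3,4,5,6,10} D(W)={3,7,8} D(U)={3,6,7,8,9,10}: X {3,4,5,6,10}->{3,4,5,6}; W {3,7,8}->{3,7}; U {3,6,7,8,9,10}->{6,7,8,9,10}
So after constraint 1: D(X) = {3,4,5,6}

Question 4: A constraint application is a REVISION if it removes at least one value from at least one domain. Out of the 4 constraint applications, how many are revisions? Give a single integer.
Answer: 3

Derivation:
Constraint 1 (X + W = U) on D(X)={3,4,5,6,10} D(W)={3,7,8} D(U)={3,6,7,8,9,10}: X {3,4,5,6,10}->{3,4,5,6}; W {3,7,8}->{3,7}; U {3,6,7,8,9,10}->{6,7,8,9,10} => REVISION
Constraint 2 (U < Y) on D(U)={6,7,8,9,10} D(Y)={4,5,7,8}: U {6,7,8,9,10}->{6,7}; Y {4,5,7,8}->{7,8} => REVISION
Constraint 3 (W + X = Y) on D(W)={3,7} D(X)={3,4,5,6} D(Y)={7,8}: W {3,7}->{3}; X {3,4,5,6}->{4,5} => REVISION
Constraint 4 (U != X) on D(U)={6,7} D(X)={4,5}: no change => not a revision
Total revisions = 3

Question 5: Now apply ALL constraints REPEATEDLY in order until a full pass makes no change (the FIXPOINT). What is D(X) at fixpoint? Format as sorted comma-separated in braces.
pass 0 (initial): D(X)={3,4,5,6,10}
pass 1: U {3,6,7,8,9,10}->{6,7}; W {3,7,8}->{3}; X {3,4,5,6,10}->{4,5}; Y {4,5,7,8}->{7,8}
pass 2: U {6,7}->{}; W {3}->{}; X {4,5}->{}; Y {7,8}->{}
pass 3: no change
Fixpoint after 3 passes: D(X) = {}

Answer: {}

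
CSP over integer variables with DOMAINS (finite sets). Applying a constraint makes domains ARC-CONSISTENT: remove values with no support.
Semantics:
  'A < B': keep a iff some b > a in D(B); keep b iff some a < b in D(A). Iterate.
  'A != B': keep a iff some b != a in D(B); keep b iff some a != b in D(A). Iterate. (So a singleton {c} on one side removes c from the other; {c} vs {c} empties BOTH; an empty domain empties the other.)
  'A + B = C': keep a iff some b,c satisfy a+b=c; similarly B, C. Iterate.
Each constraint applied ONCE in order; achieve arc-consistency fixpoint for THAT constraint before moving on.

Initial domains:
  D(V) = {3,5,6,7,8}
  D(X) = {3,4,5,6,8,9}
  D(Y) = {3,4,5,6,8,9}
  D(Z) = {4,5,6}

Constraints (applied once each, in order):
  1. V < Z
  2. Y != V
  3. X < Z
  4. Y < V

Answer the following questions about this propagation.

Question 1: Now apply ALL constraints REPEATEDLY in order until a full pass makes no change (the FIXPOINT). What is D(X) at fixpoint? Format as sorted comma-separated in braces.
Answer: {3,4,5}

Derivation:
pass 0 (initial): D(X)={3,4,5,6,8,9}
pass 1: V {3,5,6,7,8}->{5}; X {3,4,5,6,8,9}->{3,4,5}; Y {3,4,5,6,8,9}->{3,4}
pass 2: Z {4,5,6}->{6}
pass 3: no change
Fixpoint after 3 passes: D(X) = {3,4,5}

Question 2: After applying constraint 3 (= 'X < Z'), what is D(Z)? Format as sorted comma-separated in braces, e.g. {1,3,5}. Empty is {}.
Constraint 1 (V < Z) on D(V)={3,5,6,7,8} D(Z)={4,5,6}: V {3,5,6,7,8}->{3,5}
Constraint 2 (Y != V) on D(Y)={3,4,5,6,8,9} D(V)={3,5}: no change
Constraint 3 (X < Z) on D(X)={3,4,5,6,8,9} D(Z)={4,5,6}: X {3,4,5,6,8,9}->{3,4,5}
So after constraint 3: D(Z) = {4,5,6}

Answer: {4,5,6}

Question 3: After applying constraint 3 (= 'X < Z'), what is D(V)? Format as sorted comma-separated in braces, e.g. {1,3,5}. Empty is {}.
Constraint 1 (V < Z) on D(V)={3,5,6,7,8} D(Z)={4,5,6}: V {3,5,6,7,8}->{3,5}
Constraint 2 (Y != V) on D(Y)={3,4,5,6,8,9} D(V)={3,5}: no change
Constraint 3 (X < Z) on D(X)={3,4,5,6,8,9} D(Z)={4,5,6}: X {3,4,5,6,8,9}->{3,4,5}
So after constraint 3: D(V) = {3,5}

Answer: {3,5}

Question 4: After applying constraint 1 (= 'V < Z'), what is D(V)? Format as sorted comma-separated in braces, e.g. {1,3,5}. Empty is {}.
Constraint 1 (V < Z) on D(V)={3,5,6,7,8} D(Z)={4,5,6}: V {3,5,6,7,8}->{3,5}
So after constraint 1: D(V) = {3,5}

Answer: {3,5}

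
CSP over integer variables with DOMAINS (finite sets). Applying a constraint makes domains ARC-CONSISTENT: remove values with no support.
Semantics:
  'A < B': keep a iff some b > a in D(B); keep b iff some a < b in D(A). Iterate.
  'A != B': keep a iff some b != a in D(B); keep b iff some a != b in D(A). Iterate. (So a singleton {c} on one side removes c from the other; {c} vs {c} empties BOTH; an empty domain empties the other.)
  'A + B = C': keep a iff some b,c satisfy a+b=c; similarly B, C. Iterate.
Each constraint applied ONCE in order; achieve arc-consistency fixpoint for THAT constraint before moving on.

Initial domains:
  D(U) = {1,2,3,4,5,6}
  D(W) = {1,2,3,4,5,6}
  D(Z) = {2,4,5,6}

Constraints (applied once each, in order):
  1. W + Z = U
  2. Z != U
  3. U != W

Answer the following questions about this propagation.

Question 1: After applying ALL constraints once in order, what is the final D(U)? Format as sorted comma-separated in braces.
Answer: {3,4,5,6}

Derivation:
Constraint 1 (W + Z = U) on D(W)={1,2,3,4,5,6} D(Z)={2,4,5,6} D(U)={1,2,3,4,5,6}: W {1,2,3,4,5,6}->{1,2,3,4}; Z {2,4,5,6}->{2,4,5}; U {1,2,3,4,5,6}->{3,4,5,6}
Constraint 2 (Z != U) on D(Z)={2,4,5} D(U)={3,4,5,6}: no change
Constraint 3 (U != W) on D(U)={3,4,5,6} D(W)={1,2,3,4}: no change
So after all 3 constraints: D(U) = {3,4,5,6}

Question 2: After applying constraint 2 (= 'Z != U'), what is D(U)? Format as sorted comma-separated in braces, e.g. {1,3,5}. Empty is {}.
Constraint 1 (W + Z = U) on D(W)={1,2,3,4,5,6} D(Z)={2,4,5,6} D(U)={1,2,3,4,5,6}: W {1,2,3,4,5,6}->{1,2,3,4}; Z {2,4,5,6}->{2,4,5}; U {1,2,3,4,5,6}->{3,4,5,6}
Constraint 2 (Z != U) on D(Z)={2,4,5} D(U)={3,4,5,6}: no change
So after constraint 2: D(U) = {3,4,5,6}

Answer: {3,4,5,6}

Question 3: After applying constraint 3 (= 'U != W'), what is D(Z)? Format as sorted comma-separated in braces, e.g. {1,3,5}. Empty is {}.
Answer: {2,4,5}

Derivation:
Constraint 1 (W + Z = U) on D(W)={1,2,3,4,5,6} D(Z)={2,4,5,6} D(U)={1,2,3,4,5,6}: W {1,2,3,4,5,6}->{1,2,3,4}; Z {2,4,5,6}->{2,4,5}; U {1,2,3,4,5,6}->{3,4,5,6}
Constraint 2 (Z != U) on D(Z)={2,4,5} D(U)={3,4,5,6}: no change
Constraint 3 (U != W) on D(U)={3,4,5,6} D(W)={1,2,3,4}: no change
So after constraint 3: D(Z) = {2,4,5}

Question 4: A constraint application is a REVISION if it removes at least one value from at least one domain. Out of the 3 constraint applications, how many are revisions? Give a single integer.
Answer: 1

Derivation:
Constraint 1 (W + Z = U) on D(W)={1,2,3,4,5,6} D(Z)={2,4,5,6} D(U)={1,2,3,4,5,6}: W {1,2,3,4,5,6}->{1,2,3,4}; Z {2,4,5,6}->{2,4,5}; U {1,2,3,4,5,6}->{3,4,5,6} => REVISION
Constraint 2 (Z != U) on D(Z)={2,4,5} D(U)={3,4,5,6}: no change => not a revision
Constraint 3 (U != W) on D(U)={3,4,5,6} D(W)={1,2,3,4}: no change => not a revision
Total revisions = 1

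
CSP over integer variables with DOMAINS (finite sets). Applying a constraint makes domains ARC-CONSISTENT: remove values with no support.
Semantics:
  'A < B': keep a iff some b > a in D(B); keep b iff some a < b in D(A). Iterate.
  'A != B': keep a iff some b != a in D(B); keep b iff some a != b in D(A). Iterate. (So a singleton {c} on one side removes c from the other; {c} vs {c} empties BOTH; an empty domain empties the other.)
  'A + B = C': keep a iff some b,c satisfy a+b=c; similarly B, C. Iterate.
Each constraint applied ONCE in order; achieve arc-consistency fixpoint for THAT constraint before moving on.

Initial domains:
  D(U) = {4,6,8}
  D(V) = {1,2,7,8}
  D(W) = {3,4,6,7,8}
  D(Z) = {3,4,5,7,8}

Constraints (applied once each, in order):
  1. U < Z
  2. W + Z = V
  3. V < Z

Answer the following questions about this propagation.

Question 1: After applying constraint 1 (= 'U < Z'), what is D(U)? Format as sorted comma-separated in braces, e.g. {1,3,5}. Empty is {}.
Answer: {4,6}

Derivation:
Constraint 1 (U < Z) on D(U)={4,6,8} D(Z)={3,4,5,7,8}: U {4,6,8}->{4,6}; Z {3,4,5,7,8}->{5,7,8}
So after constraint 1: D(U) = {4,6}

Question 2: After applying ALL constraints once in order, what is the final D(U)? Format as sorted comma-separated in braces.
Answer: {4,6}

Derivation:
Constraint 1 (U < Z) on D(U)={4,6,8} D(Z)={3,4,5,7,8}: U {4,6,8}->{4,6}; Z {3,4,5,7,8}->{5,7,8}
Constraint 2 (W + Z = V) on D(W)={3,4,6,7,8} D(Z)={5,7,8} D(V)={1,2,7,8}: W {3,4,6,7,8}->{3}; Z {5,7,8}->{5}; V {1,2,7,8}->{8}
Constraint 3 (V < Z) on D(V)={8} D(Z)={5}: V {8}->{}; Z {5}->{}
So after all 3 constraints: D(U) = {4,6}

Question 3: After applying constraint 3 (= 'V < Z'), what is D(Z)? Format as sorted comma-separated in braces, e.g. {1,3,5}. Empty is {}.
Answer: {}

Derivation:
Constraint 1 (U < Z) on D(U)={4,6,8} D(Z)={3,4,5,7,8}: U {4,6,8}->{4,6}; Z {3,4,5,7,8}->{5,7,8}
Constraint 2 (W + Z = V) on D(W)={3,4,6,7,8} D(Z)={5,7,8} D(V)={1,2,7,8}: W {3,4,6,7,8}->{3}; Z {5,7,8}->{5}; V {1,2,7,8}->{8}
Constraint 3 (V < Z) on D(V)={8} D(Z)={5}: V {8}->{}; Z {5}->{}
So after constraint 3: D(Z) = {}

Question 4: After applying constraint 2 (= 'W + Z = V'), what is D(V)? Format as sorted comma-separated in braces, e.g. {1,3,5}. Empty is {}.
Answer: {8}

Derivation:
Constraint 1 (U < Z) on D(U)={4,6,8} D(Z)={3,4,5,7,8}: U {4,6,8}->{4,6}; Z {3,4,5,7,8}->{5,7,8}
Constraint 2 (W + Z = V) on D(W)={3,4,6,7,8} D(Z)={5,7,8} D(V)={1,2,7,8}: W {3,4,6,7,8}->{3}; Z {5,7,8}->{5}; V {1,2,7,8}->{8}
So after constraint 2: D(V) = {8}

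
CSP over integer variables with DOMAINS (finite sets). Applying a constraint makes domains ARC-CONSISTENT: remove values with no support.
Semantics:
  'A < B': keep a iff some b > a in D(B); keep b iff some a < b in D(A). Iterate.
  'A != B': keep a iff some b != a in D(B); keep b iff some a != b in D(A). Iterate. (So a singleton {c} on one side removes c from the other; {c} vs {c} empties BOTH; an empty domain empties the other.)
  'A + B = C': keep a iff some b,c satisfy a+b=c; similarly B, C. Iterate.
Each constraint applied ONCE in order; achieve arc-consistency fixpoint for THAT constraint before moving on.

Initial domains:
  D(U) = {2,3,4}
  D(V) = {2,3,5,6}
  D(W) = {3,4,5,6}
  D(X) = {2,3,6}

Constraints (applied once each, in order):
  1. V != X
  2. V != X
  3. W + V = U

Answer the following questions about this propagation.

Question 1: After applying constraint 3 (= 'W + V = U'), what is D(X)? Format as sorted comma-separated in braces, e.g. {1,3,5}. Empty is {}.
Answer: {2,3,6}

Derivation:
Constraint 1 (V != X) on D(V)={2,3,5,6} D(X)={2,3,6}: no change
Constraint 2 (V != X) on D(V)={2,3,5,6} D(X)={2,3,6}: no change
Constraint 3 (W + V = U) on D(W)={3,4,5,6} D(V)={2,3,5,6} D(U)={2,3,4}: W {3,4,5,6}->{}; V {2,3,5,6}->{}; U {2,3,4}->{}
So after constraint 3: D(X) = {2,3,6}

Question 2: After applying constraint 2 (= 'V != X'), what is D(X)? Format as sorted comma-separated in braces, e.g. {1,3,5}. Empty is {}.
Answer: {2,3,6}

Derivation:
Constraint 1 (V != X) on D(V)={2,3,5,6} D(X)={2,3,6}: no change
Constraint 2 (V != X) on D(V)={2,3,5,6} D(X)={2,3,6}: no change
So after constraint 2: D(X) = {2,3,6}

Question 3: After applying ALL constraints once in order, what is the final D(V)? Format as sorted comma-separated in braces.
Answer: {}

Derivation:
Constraint 1 (V != X) on D(V)={2,3,5,6} D(X)={2,3,6}: no change
Constraint 2 (V != X) on D(V)={2,3,5,6} D(X)={2,3,6}: no change
Constraint 3 (W + V = U) on D(W)={3,4,5,6} D(V)={2,3,5,6} D(U)={2,3,4}: W {3,4,5,6}->{}; V {2,3,5,6}->{}; U {2,3,4}->{}
So after all 3 constraints: D(V) = {}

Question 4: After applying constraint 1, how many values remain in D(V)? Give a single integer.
Constraint 1 (V != X) on D(V)={2,3,5,6} D(X)={2,3,6}: no change
So after constraint 1: D(V)={2,3,5,6}, size = 4

Answer: 4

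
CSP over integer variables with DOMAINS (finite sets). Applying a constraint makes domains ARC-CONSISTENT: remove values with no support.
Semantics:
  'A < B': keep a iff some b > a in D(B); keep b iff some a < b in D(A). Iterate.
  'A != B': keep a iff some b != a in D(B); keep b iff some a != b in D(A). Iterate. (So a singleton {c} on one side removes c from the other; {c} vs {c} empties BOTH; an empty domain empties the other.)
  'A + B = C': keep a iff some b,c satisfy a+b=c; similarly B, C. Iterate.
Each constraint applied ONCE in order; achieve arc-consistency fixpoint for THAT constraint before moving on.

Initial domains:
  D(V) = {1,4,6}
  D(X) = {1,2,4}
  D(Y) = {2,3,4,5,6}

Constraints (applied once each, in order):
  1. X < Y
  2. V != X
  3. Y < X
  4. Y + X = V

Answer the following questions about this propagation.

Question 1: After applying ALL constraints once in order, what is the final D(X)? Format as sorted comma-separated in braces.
Answer: {4}

Derivation:
Constraint 1 (X < Y) on D(X)={1,2,4} D(Y)={2,3,4,5,6}: no change
Constraint 2 (V != X) on D(V)={1,4,6} D(X)={1,2,4}: no change
Constraint 3 (Y < X) on D(Y)={2,3,4,5,6} D(X)={1,2,4}: Y {2,3,4,5,6}->{2,3}; X {1,2,4}->{4}
Constraint 4 (Y + X = V) on D(Y)={2,3} D(X)={4} D(V)={1,4,6}: Y {2,3}->{2}; V {1,4,6}->{6}
So after all 4 constraints: D(X) = {4}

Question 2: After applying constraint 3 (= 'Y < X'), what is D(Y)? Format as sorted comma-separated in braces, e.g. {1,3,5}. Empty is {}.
Constraint 1 (X < Y) on D(X)={1,2,4} D(Y)={2,3,4,5,6}: no change
Constraint 2 (V != X) on D(V)={1,4,6} D(X)={1,2,4}: no change
Constraint 3 (Y < X) on D(Y)={2,3,4,5,6} D(X)={1,2,4}: Y {2,3,4,5,6}->{2,3}; X {1,2,4}->{4}
So after constraint 3: D(Y) = {2,3}

Answer: {2,3}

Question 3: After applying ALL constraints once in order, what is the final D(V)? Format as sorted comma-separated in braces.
Constraint 1 (X < Y) on D(X)={1,2,4} D(Y)={2,3,4,5,6}: no change
Constraint 2 (V != X) on D(V)={1,4,6} D(X)={1,2,4}: no change
Constraint 3 (Y < X) on D(Y)={2,3,4,5,6} D(X)={1,2,4}: Y {2,3,4,5,6}->{2,3}; X {1,2,4}->{4}
Constraint 4 (Y + X = V) on D(Y)={2,3} D(X)={4} D(V)={1,4,6}: Y {2,3}->{2}; V {1,4,6}->{6}
So after all 4 constraints: D(V) = {6}

Answer: {6}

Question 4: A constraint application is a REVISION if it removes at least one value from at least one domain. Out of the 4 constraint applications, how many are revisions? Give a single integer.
Answer: 2

Derivation:
Constraint 1 (X < Y) on D(X)={1,2,4} D(Y)={2,3,4,5,6}: no change => not a revision
Constraint 2 (V != X) on D(V)={1,4,6} D(X)={1,2,4}: no change => not a revision
Constraint 3 (Y < X) on D(Y)={2,3,4,5,6} D(X)={1,2,4}: Y {2,3,4,5,6}->{2,3}; X {1,2,4}->{4} => REVISION
Constraint 4 (Y + X = V) on D(Y)={2,3} D(X)={4} D(V)={1,4,6}: Y {2,3}->{2}; V {1,4,6}->{6} => REVISION
Total revisions = 2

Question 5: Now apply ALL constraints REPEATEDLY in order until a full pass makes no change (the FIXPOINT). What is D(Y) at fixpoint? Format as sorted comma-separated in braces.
pass 0 (initial): D(Y)={2,3,4,5,6}
pass 1: V {1,4,6}->{6}; X {1,2,4}->{4}; Y {2,3,4,5,6}->{2}
pass 2: V {6}->{}; X {4}->{}; Y {2}->{}
pass 3: no change
Fixpoint after 3 passes: D(Y) = {}

Answer: {}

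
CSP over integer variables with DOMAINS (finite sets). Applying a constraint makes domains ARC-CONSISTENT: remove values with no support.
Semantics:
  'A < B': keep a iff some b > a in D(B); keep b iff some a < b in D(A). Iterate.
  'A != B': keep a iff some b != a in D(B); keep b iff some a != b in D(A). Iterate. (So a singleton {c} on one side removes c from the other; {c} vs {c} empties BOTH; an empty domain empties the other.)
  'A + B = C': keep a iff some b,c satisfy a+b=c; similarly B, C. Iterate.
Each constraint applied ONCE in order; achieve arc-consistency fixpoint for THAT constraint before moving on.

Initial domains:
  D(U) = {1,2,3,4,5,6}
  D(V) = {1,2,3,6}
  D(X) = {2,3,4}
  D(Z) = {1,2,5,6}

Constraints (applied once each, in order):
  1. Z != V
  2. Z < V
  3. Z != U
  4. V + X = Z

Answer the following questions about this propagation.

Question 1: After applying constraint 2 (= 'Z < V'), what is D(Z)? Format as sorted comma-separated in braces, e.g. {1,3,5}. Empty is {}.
Answer: {1,2,5}

Derivation:
Constraint 1 (Z != V) on D(Z)={1,2,5,6} D(V)={1,2,3,6}: no change
Constraint 2 (Z < V) on D(Z)={1,2,5,6} D(V)={1,2,3,6}: Z {1,2,5,6}->{1,2,5}; V {1,2,3,6}->{2,3,6}
So after constraint 2: D(Z) = {1,2,5}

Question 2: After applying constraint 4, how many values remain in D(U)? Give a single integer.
Answer: 6

Derivation:
Constraint 1 (Z != V) on D(Z)={1,2,5,6} D(V)={1,2,3,6}: no change
Constraint 2 (Z < V) on D(Z)={1,2,5,6} D(V)={1,2,3,6}: Z {1,2,5,6}->{1,2,5}; V {1,2,3,6}->{2,3,6}
Constraint 3 (Z != U) on D(Z)={1,2,5} D(U)={1,2,3,4,5,6}: no change
Constraint 4 (V + X = Z) on D(V)={2,3,6} D(X)={2,3,4} D(Z)={1,2,5}: V {2,3,6}->{2,3}; X {2,3,4}->{2,3}; Z {1,2,5}->{5}
So after constraint 4: D(U)={1,2,3,4,5,6}, size = 6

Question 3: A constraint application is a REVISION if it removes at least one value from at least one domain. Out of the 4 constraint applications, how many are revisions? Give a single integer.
Constraint 1 (Z != V) on D(Z)={1,2,5,6} D(V)={1,2,3,6}: no change => not a revision
Constraint 2 (Z < V) on D(Z)={1,2,5,6} D(V)={1,2,3,6}: Z {1,2,5,6}->{1,2,5}; V {1,2,3,6}->{2,3,6} => REVISION
Constraint 3 (Z != U) on D(Z)={1,2,5} D(U)={1,2,3,4,5,6}: no change => not a revision
Constraint 4 (V + X = Z) on D(V)={2,3,6} D(X)={2,3,4} D(Z)={1,2,5}: V {2,3,6}->{2,3}; X {2,3,4}->{2,3}; Z {1,2,5}->{5} => REVISION
Total revisions = 2

Answer: 2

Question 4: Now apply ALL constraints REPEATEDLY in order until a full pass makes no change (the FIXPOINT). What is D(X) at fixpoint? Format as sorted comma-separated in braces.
Answer: {}

Derivation:
pass 0 (initial): D(X)={2,3,4}
pass 1: V {1,2,3,6}->{2,3}; X {2,3,4}->{2,3}; Z {1,2,5,6}->{5}
pass 2: U {1,2,3,4,5,6}->{}; V {2,3}->{}; X {2,3}->{}; Z {5}->{}
pass 3: no change
Fixpoint after 3 passes: D(X) = {}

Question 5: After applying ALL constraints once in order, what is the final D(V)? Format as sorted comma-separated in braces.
Constraint 1 (Z != V) on D(Z)={1,2,5,6} D(V)={1,2,3,6}: no change
Constraint 2 (Z < V) on D(Z)={1,2,5,6} D(V)={1,2,3,6}: Z {1,2,5,6}->{1,2,5}; V {1,2,3,6}->{2,3,6}
Constraint 3 (Z != U) on D(Z)={1,2,5} D(U)={1,2,3,4,5,6}: no change
Constraint 4 (V + X = Z) on D(V)={2,3,6} D(X)={2,3,4} D(Z)={1,2,5}: V {2,3,6}->{2,3}; X {2,3,4}->{2,3}; Z {1,2,5}->{5}
So after all 4 constraints: D(V) = {2,3}

Answer: {2,3}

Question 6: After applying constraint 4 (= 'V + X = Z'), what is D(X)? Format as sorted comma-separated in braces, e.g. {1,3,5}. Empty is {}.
Answer: {2,3}

Derivation:
Constraint 1 (Z != V) on D(Z)={1,2,5,6} D(V)={1,2,3,6}: no change
Constraint 2 (Z < V) on D(Z)={1,2,5,6} D(V)={1,2,3,6}: Z {1,2,5,6}->{1,2,5}; V {1,2,3,6}->{2,3,6}
Constraint 3 (Z != U) on D(Z)={1,2,5} D(U)={1,2,3,4,5,6}: no change
Constraint 4 (V + X = Z) on D(V)={2,3,6} D(X)={2,3,4} D(Z)={1,2,5}: V {2,3,6}->{2,3}; X {2,3,4}->{2,3}; Z {1,2,5}->{5}
So after constraint 4: D(X) = {2,3}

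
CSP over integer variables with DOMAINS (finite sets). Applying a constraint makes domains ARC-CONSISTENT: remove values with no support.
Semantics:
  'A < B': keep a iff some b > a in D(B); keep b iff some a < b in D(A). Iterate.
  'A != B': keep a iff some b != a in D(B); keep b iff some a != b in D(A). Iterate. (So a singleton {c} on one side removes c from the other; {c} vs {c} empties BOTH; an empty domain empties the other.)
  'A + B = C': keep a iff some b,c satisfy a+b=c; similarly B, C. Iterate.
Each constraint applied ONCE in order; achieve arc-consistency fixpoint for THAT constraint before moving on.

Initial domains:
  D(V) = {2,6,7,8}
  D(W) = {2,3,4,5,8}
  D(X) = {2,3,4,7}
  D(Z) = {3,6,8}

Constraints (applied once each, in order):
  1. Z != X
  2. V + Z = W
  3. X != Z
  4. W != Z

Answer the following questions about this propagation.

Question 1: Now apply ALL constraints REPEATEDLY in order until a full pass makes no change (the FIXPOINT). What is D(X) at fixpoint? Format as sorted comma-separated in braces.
pass 0 (initial): D(X)={2,3,4,7}
pass 1: V {2,6,7,8}->{2}; W {2,3,4,5,8}->{5,8}; Z {3,6,8}->{3,6}
pass 2: no change
Fixpoint after 2 passes: D(X) = {2,3,4,7}

Answer: {2,3,4,7}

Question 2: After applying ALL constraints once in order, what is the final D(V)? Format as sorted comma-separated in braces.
Answer: {2}

Derivation:
Constraint 1 (Z != X) on D(Z)={3,6,8} D(X)={2,3,4,7}: no change
Constraint 2 (V + Z = W) on D(V)={2,6,7,8} D(Z)={3,6,8} D(W)={2,3,4,5,8}: V {2,6,7,8}->{2}; Z {3,6,8}->{3,6}; W {2,3,4,5,8}->{5,8}
Constraint 3 (X != Z) on D(X)={2,3,4,7} D(Z)={3,6}: no change
Constraint 4 (W != Z) on D(W)={5,8} D(Z)={3,6}: no change
So after all 4 constraints: D(V) = {2}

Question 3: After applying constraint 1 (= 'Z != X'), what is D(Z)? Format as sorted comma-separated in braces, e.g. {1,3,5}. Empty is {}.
Constraint 1 (Z != X) on D(Z)={3,6,8} D(X)={2,3,4,7}: no change
So after constraint 1: D(Z) = {3,6,8}

Answer: {3,6,8}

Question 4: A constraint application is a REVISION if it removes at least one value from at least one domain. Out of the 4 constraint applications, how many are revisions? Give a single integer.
Constraint 1 (Z != X) on D(Z)={3,6,8} D(X)={2,3,4,7}: no change => not a revision
Constraint 2 (V + Z = W) on D(V)={2,6,7,8} D(Z)={3,6,8} D(W)={2,3,4,5,8}: V {2,6,7,8}->{2}; Z {3,6,8}->{3,6}; W {2,3,4,5,8}->{5,8} => REVISION
Constraint 3 (X != Z) on D(X)={2,3,4,7} D(Z)={3,6}: no change => not a revision
Constraint 4 (W != Z) on D(W)={5,8} D(Z)={3,6}: no change => not a revision
Total revisions = 1

Answer: 1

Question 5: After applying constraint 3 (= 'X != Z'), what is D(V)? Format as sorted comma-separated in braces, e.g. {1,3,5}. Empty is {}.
Answer: {2}

Derivation:
Constraint 1 (Z != X) on D(Z)={3,6,8} D(X)={2,3,4,7}: no change
Constraint 2 (V + Z = W) on D(V)={2,6,7,8} D(Z)={3,6,8} D(W)={2,3,4,5,8}: V {2,6,7,8}->{2}; Z {3,6,8}->{3,6}; W {2,3,4,5,8}->{5,8}
Constraint 3 (X != Z) on D(X)={2,3,4,7} D(Z)={3,6}: no change
So after constraint 3: D(V) = {2}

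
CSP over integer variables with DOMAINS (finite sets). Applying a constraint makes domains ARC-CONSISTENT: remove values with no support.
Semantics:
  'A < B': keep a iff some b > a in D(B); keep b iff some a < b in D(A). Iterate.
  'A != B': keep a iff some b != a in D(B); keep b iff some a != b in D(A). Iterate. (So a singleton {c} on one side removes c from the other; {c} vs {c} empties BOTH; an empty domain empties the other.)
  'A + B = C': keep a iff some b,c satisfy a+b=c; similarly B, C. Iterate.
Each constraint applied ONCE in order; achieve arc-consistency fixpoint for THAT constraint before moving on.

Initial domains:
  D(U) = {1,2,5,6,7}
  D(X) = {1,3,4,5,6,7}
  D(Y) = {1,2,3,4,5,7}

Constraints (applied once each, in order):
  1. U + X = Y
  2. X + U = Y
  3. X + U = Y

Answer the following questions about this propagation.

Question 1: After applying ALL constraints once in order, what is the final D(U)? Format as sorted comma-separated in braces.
Answer: {1,2,6}

Derivation:
Constraint 1 (U + X = Y) on D(U)={1,2,5,6,7} D(X)={1,3,4,5,6,7} D(Y)={1,2,3,4,5,7}: U {1,2,5,6,7}->{1,2,6}; X {1,3,4,5,6,7}->{1,3,4,5,6}; Y {1,2,3,4,5,7}->{2,3,4,5,7}
Constraint 2 (X + U = Y) on D(X)={1,3,4,5,6} D(U)={1,2,6} D(Y)={2,3,4,5,7}: no change
Constraint 3 (X + U = Y) on D(X)={1,3,4,5,6} D(U)={1,2,6} D(Y)={2,3,4,5,7}: no change
So after all 3 constraints: D(U) = {1,2,6}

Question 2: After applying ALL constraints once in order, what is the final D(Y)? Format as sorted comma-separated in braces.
Constraint 1 (U + X = Y) on D(U)={1,2,5,6,7} D(X)={1,3,4,5,6,7} D(Y)={1,2,3,4,5,7}: U {1,2,5,6,7}->{1,2,6}; X {1,3,4,5,6,7}->{1,3,4,5,6}; Y {1,2,3,4,5,7}->{2,3,4,5,7}
Constraint 2 (X + U = Y) on D(X)={1,3,4,5,6} D(U)={1,2,6} D(Y)={2,3,4,5,7}: no change
Constraint 3 (X + U = Y) on D(X)={1,3,4,5,6} D(U)={1,2,6} D(Y)={2,3,4,5,7}: no change
So after all 3 constraints: D(Y) = {2,3,4,5,7}

Answer: {2,3,4,5,7}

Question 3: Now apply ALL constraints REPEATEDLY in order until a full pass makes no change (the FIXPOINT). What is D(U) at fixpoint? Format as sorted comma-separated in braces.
pass 0 (initial): D(U)={1,2,5,6,7}
pass 1: U {1,2,5,6,7}->{1,2,6}; X {1,3,4,5,6,7}->{1,3,4,5,6}; Y {1,2,3,4,5,7}->{2,3,4,5,7}
pass 2: no change
Fixpoint after 2 passes: D(U) = {1,2,6}

Answer: {1,2,6}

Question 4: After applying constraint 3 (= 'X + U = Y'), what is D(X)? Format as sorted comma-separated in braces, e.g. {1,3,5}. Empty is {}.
Constraint 1 (U + X = Y) on D(U)={1,2,5,6,7} D(X)={1,3,4,5,6,7} D(Y)={1,2,3,4,5,7}: U {1,2,5,6,7}->{1,2,6}; X {1,3,4,5,6,7}->{1,3,4,5,6}; Y {1,2,3,4,5,7}->{2,3,4,5,7}
Constraint 2 (X + U = Y) on D(X)={1,3,4,5,6} D(U)={1,2,6} D(Y)={2,3,4,5,7}: no change
Constraint 3 (X + U = Y) on D(X)={1,3,4,5,6} D(U)={1,2,6} D(Y)={2,3,4,5,7}: no change
So after constraint 3: D(X) = {1,3,4,5,6}

Answer: {1,3,4,5,6}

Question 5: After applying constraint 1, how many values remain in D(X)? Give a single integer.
Answer: 5

Derivation:
Constraint 1 (U + X = Y) on D(U)={1,2,5,6,7} D(X)={1,3,4,5,6,7} D(Y)={1,2,3,4,5,7}: U {1,2,5,6,7}->{1,2,6}; X {1,3,4,5,6,7}->{1,3,4,5,6}; Y {1,2,3,4,5,7}->{2,3,4,5,7}
So after constraint 1: D(X)={1,3,4,5,6}, size = 5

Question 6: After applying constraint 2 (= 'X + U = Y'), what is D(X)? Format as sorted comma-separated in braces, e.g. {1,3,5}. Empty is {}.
Answer: {1,3,4,5,6}

Derivation:
Constraint 1 (U + X = Y) on D(U)={1,2,5,6,7} D(X)={1,3,4,5,6,7} D(Y)={1,2,3,4,5,7}: U {1,2,5,6,7}->{1,2,6}; X {1,3,4,5,6,7}->{1,3,4,5,6}; Y {1,2,3,4,5,7}->{2,3,4,5,7}
Constraint 2 (X + U = Y) on D(X)={1,3,4,5,6} D(U)={1,2,6} D(Y)={2,3,4,5,7}: no change
So after constraint 2: D(X) = {1,3,4,5,6}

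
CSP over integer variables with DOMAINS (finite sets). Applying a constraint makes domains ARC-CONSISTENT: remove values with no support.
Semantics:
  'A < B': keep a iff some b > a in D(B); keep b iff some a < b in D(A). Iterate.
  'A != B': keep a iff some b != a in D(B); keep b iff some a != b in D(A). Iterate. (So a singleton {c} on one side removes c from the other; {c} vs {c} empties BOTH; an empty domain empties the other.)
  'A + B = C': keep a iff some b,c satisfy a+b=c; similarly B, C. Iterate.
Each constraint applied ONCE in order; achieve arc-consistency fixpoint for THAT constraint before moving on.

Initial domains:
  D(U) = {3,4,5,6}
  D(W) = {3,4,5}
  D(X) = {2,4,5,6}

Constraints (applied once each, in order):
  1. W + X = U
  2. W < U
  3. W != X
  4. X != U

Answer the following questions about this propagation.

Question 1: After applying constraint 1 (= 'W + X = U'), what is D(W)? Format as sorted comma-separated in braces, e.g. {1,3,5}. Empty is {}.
Constraint 1 (W + X = U) on D(W)={3,4,5} D(X)={2,4,5,6} D(U)={3,4,5,6}: W {3,4,5}->{3,4}; X {2,4,5,6}->{2}; U {3,4,5,6}->{5,6}
So after constraint 1: D(W) = {3,4}

Answer: {3,4}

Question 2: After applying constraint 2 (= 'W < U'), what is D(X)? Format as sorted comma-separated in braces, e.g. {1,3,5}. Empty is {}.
Constraint 1 (W + X = U) on D(W)={3,4,5} D(X)={2,4,5,6} D(U)={3,4,5,6}: W {3,4,5}->{3,4}; X {2,4,5,6}->{2}; U {3,4,5,6}->{5,6}
Constraint 2 (W < U) on D(W)={3,4} D(U)={5,6}: no change
So after constraint 2: D(X) = {2}

Answer: {2}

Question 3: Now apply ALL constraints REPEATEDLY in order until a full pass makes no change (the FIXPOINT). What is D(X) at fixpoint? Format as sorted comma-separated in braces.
pass 0 (initial): D(X)={2,4,5,6}
pass 1: U {3,4,5,6}->{5,6}; W {3,4,5}->{3,4}; X {2,4,5,6}->{2}
pass 2: no change
Fixpoint after 2 passes: D(X) = {2}

Answer: {2}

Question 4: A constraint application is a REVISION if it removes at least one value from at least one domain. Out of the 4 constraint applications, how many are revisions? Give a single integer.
Answer: 1

Derivation:
Constraint 1 (W + X = U) on D(W)={3,4,5} D(X)={2,4,5,6} D(U)={3,4,5,6}: W {3,4,5}->{3,4}; X {2,4,5,6}->{2}; U {3,4,5,6}->{5,6} => REVISION
Constraint 2 (W < U) on D(W)={3,4} D(U)={5,6}: no change => not a revision
Constraint 3 (W != X) on D(W)={3,4} D(X)={2}: no change => not a revision
Constraint 4 (X != U) on D(X)={2} D(U)={5,6}: no change => not a revision
Total revisions = 1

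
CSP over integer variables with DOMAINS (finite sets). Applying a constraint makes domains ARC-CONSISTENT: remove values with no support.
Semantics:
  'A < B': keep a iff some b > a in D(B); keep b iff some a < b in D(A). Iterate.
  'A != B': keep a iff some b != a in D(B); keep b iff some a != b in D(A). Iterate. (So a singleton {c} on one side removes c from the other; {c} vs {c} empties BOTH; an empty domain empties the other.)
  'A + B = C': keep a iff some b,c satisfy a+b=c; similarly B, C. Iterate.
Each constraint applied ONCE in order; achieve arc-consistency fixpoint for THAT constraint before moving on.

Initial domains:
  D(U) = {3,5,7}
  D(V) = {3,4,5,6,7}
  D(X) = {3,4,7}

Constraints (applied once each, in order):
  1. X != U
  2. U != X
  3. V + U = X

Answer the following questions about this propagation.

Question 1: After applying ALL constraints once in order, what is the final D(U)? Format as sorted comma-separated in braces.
Answer: {3}

Derivation:
Constraint 1 (X != U) on D(X)={3,4,7} D(U)={3,5,7}: no change
Constraint 2 (U != X) on D(U)={3,5,7} D(X)={3,4,7}: no change
Constraint 3 (V + U = X) on D(V)={3,4,5,6,7} D(U)={3,5,7} D(X)={3,4,7}: V {3,4,5,6,7}->{4}; U {3,5,7}->{3}; X {3,4,7}->{7}
So after all 3 constraints: D(U) = {3}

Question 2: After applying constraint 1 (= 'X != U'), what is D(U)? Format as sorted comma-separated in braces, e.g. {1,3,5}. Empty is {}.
Constraint 1 (X != U) on D(X)={3,4,7} D(U)={3,5,7}: no change
So after constraint 1: D(U) = {3,5,7}

Answer: {3,5,7}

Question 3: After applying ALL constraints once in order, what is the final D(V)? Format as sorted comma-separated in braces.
Answer: {4}

Derivation:
Constraint 1 (X != U) on D(X)={3,4,7} D(U)={3,5,7}: no change
Constraint 2 (U != X) on D(U)={3,5,7} D(X)={3,4,7}: no change
Constraint 3 (V + U = X) on D(V)={3,4,5,6,7} D(U)={3,5,7} D(X)={3,4,7}: V {3,4,5,6,7}->{4}; U {3,5,7}->{3}; X {3,4,7}->{7}
So after all 3 constraints: D(V) = {4}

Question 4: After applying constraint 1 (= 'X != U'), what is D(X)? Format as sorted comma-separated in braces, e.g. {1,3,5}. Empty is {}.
Constraint 1 (X != U) on D(X)={3,4,7} D(U)={3,5,7}: no change
So after constraint 1: D(X) = {3,4,7}

Answer: {3,4,7}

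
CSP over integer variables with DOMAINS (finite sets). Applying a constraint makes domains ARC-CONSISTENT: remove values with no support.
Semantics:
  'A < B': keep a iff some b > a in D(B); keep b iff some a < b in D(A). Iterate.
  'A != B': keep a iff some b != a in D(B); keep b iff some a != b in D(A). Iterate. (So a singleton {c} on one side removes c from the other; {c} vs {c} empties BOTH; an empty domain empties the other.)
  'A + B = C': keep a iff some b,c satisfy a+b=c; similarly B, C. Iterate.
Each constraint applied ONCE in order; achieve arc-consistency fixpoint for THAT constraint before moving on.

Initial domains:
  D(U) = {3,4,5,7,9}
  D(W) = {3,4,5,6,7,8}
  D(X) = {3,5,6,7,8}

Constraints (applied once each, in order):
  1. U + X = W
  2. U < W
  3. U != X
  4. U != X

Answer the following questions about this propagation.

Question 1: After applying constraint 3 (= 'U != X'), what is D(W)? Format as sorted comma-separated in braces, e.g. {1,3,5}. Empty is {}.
Answer: {6,7,8}

Derivation:
Constraint 1 (U + X = W) on D(U)={3,4,5,7,9} D(X)={3,5,6,7,8} D(W)={3,4,5,6,7,8}: U {3,4,5,7,9}->{3,4,5}; X {3,5,6,7,8}->{3,5}; W {3,4,5,6,7,8}->{6,7,8}
Constraint 2 (U < W) on D(U)={3,4,5} D(W)={6,7,8}: no change
Constraint 3 (U != X) on D(U)={3,4,5} D(X)={3,5}: no change
So after constraint 3: D(W) = {6,7,8}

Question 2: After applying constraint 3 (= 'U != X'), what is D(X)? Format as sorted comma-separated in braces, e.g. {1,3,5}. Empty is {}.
Constraint 1 (U + X = W) on D(U)={3,4,5,7,9} D(X)={3,5,6,7,8} D(W)={3,4,5,6,7,8}: U {3,4,5,7,9}->{3,4,5}; X {3,5,6,7,8}->{3,5}; W {3,4,5,6,7,8}->{6,7,8}
Constraint 2 (U < W) on D(U)={3,4,5} D(W)={6,7,8}: no change
Constraint 3 (U != X) on D(U)={3,4,5} D(X)={3,5}: no change
So after constraint 3: D(X) = {3,5}

Answer: {3,5}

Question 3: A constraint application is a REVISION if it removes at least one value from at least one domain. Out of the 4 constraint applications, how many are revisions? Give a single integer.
Answer: 1

Derivation:
Constraint 1 (U + X = W) on D(U)={3,4,5,7,9} D(X)={3,5,6,7,8} D(W)={3,4,5,6,7,8}: U {3,4,5,7,9}->{3,4,5}; X {3,5,6,7,8}->{3,5}; W {3,4,5,6,7,8}->{6,7,8} => REVISION
Constraint 2 (U < W) on D(U)={3,4,5} D(W)={6,7,8}: no change => not a revision
Constraint 3 (U != X) on D(U)={3,4,5} D(X)={3,5}: no change => not a revision
Constraint 4 (U != X) on D(U)={3,4,5} D(X)={3,5}: no change => not a revision
Total revisions = 1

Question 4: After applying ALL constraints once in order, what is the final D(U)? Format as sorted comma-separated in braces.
Answer: {3,4,5}

Derivation:
Constraint 1 (U + X = W) on D(U)={3,4,5,7,9} D(X)={3,5,6,7,8} D(W)={3,4,5,6,7,8}: U {3,4,5,7,9}->{3,4,5}; X {3,5,6,7,8}->{3,5}; W {3,4,5,6,7,8}->{6,7,8}
Constraint 2 (U < W) on D(U)={3,4,5} D(W)={6,7,8}: no change
Constraint 3 (U != X) on D(U)={3,4,5} D(X)={3,5}: no change
Constraint 4 (U != X) on D(U)={3,4,5} D(X)={3,5}: no change
So after all 4 constraints: D(U) = {3,4,5}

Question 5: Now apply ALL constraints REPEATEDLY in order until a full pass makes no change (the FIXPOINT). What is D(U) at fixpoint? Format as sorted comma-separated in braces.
pass 0 (initial): D(U)={3,4,5,7,9}
pass 1: U {3,4,5,7,9}->{3,4,5}; W {3,4,5,6,7,8}->{6,7,8}; X {3,5,6,7,8}->{3,5}
pass 2: no change
Fixpoint after 2 passes: D(U) = {3,4,5}

Answer: {3,4,5}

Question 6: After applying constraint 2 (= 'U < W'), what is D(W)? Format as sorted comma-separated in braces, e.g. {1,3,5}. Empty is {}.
Constraint 1 (U + X = W) on D(U)={3,4,5,7,9} D(X)={3,5,6,7,8} D(W)={3,4,5,6,7,8}: U {3,4,5,7,9}->{3,4,5}; X {3,5,6,7,8}->{3,5}; W {3,4,5,6,7,8}->{6,7,8}
Constraint 2 (U < W) on D(U)={3,4,5} D(W)={6,7,8}: no change
So after constraint 2: D(W) = {6,7,8}

Answer: {6,7,8}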